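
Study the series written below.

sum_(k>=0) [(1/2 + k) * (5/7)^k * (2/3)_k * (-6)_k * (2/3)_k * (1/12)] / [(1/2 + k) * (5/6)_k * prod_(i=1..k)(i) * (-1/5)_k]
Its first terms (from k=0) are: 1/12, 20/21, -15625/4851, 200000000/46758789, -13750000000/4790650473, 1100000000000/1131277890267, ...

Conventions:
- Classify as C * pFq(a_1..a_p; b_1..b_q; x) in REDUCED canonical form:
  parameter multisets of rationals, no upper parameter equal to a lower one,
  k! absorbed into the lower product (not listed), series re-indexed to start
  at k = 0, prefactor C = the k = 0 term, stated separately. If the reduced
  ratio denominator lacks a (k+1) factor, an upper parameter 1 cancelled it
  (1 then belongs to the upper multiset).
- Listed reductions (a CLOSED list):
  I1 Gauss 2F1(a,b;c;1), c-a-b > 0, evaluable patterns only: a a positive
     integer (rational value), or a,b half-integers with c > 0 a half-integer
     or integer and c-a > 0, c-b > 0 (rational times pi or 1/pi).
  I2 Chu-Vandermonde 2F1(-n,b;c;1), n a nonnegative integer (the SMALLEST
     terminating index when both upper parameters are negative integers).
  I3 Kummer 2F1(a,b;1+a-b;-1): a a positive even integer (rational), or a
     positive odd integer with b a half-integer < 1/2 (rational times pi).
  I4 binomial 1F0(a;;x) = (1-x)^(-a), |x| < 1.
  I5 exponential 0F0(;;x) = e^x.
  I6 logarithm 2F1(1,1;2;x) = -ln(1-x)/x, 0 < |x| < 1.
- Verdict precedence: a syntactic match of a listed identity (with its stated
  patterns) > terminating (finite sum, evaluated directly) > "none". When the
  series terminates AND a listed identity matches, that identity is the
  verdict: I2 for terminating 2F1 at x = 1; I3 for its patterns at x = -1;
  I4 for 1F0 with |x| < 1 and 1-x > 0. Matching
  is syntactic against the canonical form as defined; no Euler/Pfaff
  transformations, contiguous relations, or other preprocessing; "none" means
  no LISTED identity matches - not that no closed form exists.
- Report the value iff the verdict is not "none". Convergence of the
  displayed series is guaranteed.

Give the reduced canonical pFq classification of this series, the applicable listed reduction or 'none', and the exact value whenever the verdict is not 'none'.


Prefactor 1/12, argument 5/7: 3F2 with upper {-6, 2/3, 2/3} over lower {-1/5, 5/6}. Verdict: terminating at k = 6: the factor (-6)_k kills every later term; summing the 7 survivors is exact. Sum: 12523538876239/203882193647748.

Key step: t_0 being 1/12, the product of the first k integers (C = 1/12, x = 5/7) is k!.
Ratio: r(k) = (5/7) * (k-6) (k+2/3) (k+2/3) / [(k-1/5) (k+5/6) (k+1)] - rational in k, leading ratio (5/7); with t_0 = 1/12, classification follows.


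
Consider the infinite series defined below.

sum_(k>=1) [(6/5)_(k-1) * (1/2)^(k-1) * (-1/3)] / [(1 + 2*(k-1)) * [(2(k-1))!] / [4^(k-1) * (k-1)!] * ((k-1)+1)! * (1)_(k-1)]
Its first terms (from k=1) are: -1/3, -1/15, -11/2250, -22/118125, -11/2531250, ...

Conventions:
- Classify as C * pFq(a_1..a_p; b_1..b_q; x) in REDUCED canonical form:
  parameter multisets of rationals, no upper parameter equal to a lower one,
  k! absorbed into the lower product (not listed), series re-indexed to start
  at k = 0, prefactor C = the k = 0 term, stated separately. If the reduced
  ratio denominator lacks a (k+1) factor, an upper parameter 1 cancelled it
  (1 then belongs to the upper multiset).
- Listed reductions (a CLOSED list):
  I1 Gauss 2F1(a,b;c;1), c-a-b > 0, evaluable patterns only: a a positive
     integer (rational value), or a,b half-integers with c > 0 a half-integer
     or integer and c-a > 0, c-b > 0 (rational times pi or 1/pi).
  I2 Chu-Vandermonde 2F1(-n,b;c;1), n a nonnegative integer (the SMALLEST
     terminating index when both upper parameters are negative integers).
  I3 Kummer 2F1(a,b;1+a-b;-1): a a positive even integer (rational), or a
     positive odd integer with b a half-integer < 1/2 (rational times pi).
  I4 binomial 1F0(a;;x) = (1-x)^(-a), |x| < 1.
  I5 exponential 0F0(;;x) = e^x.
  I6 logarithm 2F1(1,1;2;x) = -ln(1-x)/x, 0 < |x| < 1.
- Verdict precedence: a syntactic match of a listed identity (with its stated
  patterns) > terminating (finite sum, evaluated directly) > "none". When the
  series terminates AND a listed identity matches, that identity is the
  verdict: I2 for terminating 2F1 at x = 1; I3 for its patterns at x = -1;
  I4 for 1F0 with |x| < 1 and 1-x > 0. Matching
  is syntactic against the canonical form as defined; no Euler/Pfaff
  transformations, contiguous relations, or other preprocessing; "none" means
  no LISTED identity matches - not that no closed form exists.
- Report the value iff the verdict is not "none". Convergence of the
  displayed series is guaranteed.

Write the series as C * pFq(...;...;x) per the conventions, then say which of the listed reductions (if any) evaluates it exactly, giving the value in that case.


This is -1/3 * 1F2(6/5; 3/2, 2; 1/2) in reduced canonical form. Verdict: none here - no I1-I6 shape fits x = 1/2 with lower {3/2, 2}.

First insight: t_0 being -1/3, (1)_k (C = -1/3) is k! itself.
Ratio: r(k) = (1/2) * (k+6/5) / [(k+3/2) (k+2) (k+1)] - poly over poly, x = (1/2) from leading terms; C = -1/3 at k = 0.


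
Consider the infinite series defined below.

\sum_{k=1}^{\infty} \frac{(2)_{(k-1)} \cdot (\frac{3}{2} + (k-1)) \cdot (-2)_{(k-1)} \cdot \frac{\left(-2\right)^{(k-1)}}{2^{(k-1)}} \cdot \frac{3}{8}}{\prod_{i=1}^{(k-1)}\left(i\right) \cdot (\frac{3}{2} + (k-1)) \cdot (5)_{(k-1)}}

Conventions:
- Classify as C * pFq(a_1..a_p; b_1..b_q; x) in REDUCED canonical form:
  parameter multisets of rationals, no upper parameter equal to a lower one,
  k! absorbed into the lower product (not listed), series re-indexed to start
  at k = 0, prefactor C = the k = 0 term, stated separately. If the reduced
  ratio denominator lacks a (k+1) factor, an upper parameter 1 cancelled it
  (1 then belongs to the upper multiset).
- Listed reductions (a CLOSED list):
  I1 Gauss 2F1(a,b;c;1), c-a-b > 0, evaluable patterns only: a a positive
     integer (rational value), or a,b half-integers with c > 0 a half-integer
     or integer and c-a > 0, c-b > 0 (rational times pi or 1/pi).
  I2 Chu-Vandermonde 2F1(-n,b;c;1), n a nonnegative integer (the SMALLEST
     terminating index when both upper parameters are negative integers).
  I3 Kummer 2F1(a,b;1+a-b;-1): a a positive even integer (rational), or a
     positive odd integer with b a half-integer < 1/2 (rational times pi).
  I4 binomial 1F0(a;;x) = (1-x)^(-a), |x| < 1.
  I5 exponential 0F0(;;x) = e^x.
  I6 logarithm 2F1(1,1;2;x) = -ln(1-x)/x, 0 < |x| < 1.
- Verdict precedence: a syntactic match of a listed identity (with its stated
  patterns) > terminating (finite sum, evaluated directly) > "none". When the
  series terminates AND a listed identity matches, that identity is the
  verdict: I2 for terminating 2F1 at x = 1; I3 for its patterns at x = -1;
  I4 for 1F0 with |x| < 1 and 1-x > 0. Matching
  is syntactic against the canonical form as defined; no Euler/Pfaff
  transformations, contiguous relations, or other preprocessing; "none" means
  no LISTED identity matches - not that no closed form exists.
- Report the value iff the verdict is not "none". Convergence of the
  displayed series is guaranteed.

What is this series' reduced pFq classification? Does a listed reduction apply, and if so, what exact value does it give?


Key observation: x = -1 and the product of the first k integers (prefactor 3/8) is k!.
Consecutive-term ratio: r(k) = -1 * (k-2) (k+2) / [(k+5) (k+1)] - rational; roots negated = parameters, x = -1, C = \frac{3}{8}.

With C = \frac{3}{8}: the canonical form is 2F1(-2, 2; 5; -1). Verdict at x = -1: Kummer (I3) matches (x = -1; c = 5 equals 1+a-b for upper {-2, 2}: listed pattern). Exact value: \frac{3}{4}.


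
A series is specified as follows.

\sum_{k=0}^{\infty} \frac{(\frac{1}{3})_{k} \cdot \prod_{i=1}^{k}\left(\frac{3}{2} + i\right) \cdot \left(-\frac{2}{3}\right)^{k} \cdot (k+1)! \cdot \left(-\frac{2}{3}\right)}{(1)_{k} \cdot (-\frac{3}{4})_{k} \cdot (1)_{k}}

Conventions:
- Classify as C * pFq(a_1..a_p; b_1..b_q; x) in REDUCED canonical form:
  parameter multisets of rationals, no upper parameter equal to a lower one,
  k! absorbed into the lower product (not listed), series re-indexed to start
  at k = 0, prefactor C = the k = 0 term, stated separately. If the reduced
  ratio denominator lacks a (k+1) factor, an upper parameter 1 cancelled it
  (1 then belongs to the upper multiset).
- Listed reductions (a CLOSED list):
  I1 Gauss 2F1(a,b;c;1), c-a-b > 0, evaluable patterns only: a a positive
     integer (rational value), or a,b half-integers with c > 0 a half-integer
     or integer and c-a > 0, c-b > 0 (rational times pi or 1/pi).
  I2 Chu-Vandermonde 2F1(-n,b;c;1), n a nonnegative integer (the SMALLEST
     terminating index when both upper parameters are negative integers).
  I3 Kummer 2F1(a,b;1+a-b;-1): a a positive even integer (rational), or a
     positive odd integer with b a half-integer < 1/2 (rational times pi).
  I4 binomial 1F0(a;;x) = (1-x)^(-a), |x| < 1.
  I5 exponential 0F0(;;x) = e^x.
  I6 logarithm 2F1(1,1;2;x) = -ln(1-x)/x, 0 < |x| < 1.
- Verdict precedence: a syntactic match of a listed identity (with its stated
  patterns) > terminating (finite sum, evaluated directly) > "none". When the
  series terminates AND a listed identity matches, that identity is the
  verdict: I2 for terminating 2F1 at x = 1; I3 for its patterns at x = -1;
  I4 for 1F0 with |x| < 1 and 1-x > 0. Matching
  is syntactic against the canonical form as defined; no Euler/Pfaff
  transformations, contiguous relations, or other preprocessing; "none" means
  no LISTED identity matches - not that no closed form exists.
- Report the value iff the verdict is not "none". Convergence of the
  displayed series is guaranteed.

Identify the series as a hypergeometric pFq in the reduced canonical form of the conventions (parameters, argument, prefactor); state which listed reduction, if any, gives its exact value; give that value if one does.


The series (x = -\frac{2}{3}) is 3F2: upper {\frac{1}{3}, 2, \frac{5}{2}}, lower {-\frac{3}{4}, 1}, prefactor -\frac{2}{3}. Verdict: none - this 3F2 at x = -\frac{2}{3} matches no listed pattern, and upper {\frac{1}{3}, 2, \frac{5}{2}} holds no stopper.

Key observation: with t_0 = -\frac{2}{3}, (1)_k (C = -2/3, x = -2/3) is k! itself.
Adjacent-term ratio: r(k) = -\frac{2}{3} * (k+\frac{1}{3}) (k+2) (k+\frac{5}{2}) / [(k-\frac{3}{4}) (k+1) (k+1)] - rational in k. x = -\frac{2}{3}; t_0 = -\frac{2}{3}; negate the roots.


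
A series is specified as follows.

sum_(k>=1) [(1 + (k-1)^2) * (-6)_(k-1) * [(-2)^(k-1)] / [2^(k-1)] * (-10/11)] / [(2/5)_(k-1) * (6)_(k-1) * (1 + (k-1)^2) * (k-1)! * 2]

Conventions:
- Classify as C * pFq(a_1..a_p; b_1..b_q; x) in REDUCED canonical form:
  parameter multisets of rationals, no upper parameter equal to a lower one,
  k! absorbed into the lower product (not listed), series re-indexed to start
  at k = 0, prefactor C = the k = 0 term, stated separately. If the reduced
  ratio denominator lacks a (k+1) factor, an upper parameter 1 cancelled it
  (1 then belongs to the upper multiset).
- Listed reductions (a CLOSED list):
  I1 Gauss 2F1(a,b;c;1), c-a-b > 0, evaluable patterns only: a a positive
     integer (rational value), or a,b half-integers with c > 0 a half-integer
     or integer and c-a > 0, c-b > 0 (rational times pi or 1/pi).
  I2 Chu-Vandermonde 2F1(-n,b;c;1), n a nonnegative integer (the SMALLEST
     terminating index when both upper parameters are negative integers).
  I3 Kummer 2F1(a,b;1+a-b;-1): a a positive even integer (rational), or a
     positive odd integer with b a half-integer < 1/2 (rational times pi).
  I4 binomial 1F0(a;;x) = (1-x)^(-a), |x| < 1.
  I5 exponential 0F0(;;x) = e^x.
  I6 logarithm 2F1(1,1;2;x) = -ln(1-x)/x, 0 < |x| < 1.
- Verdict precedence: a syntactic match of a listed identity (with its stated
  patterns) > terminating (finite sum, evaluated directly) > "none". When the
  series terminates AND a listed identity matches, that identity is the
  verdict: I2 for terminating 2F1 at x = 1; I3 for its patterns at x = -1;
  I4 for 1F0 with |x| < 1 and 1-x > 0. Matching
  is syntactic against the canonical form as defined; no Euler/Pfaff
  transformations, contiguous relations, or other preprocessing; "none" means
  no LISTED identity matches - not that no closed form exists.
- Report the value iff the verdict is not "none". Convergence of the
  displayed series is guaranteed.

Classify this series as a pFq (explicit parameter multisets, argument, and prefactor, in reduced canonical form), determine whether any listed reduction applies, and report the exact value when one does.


Structural cue: t_0 = -5/11 here, and k^2 + 1 divides numerator and denominator alike; C = -5/11, x = -1 after cancelling.
Term ratio: r(k) = (-1) * (k-6) / [(k+2/5) (k+6) (k+1)] ; factor over Q: parameters, x = (-1), and C = -5/11.

Reduced: x = -1, 1F2, upper = {-6}, lower = {2/5, 6}, C = -5/11. Verdict: terminating - upper -6 stops the sum at k = 6; the 7 terms are added exactly. Its exact value is -2360594664235/1241485926912.


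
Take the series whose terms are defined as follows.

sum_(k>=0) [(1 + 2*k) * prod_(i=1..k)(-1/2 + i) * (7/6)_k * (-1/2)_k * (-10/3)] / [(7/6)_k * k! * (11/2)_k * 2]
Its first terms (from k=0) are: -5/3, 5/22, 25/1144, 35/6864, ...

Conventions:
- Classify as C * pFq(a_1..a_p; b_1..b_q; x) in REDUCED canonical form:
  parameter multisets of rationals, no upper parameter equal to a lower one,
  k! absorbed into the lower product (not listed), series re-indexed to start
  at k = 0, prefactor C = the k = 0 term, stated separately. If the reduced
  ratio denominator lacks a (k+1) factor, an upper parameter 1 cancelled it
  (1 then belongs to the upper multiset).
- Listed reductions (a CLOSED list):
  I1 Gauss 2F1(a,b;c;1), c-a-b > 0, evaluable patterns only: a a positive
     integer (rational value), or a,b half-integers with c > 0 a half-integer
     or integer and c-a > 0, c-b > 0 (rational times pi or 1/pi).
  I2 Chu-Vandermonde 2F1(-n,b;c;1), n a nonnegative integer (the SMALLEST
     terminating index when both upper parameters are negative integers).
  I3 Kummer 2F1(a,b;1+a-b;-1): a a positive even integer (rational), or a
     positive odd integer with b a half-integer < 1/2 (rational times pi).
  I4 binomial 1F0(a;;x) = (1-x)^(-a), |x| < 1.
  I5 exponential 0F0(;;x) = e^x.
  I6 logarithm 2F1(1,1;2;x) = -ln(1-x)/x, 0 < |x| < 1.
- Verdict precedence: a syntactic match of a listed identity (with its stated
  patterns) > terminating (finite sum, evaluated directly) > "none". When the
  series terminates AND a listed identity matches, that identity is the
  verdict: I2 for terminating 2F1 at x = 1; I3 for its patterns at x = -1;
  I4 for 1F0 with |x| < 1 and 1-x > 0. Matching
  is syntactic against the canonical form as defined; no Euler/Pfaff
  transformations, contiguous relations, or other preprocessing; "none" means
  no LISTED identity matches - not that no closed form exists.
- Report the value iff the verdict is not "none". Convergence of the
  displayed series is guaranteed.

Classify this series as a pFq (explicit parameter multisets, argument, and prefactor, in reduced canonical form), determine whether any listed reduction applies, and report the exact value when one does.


Canonical form: C = -5/3 times 2F1 with upper {-1/2, 3/2}, lower {11/2}, x = 1. Verdict: Gauss (I1, half-integer pattern) matches (x = 1; upper {-1/2, 3/2} half-integers, c = 11/2 in the evaluable pattern). Value: (-3675/8192) * pi.

First insight: t_0 being -5/3, the parameter 7/6 appears in both the upper and lower lists and cancels.
Step ratio: r(k) = 1 * (k-1/2) (k+3/2) / [(k+11/2) (k+1)] ; factor over Q: parameters, x = 1, and C = -5/3.


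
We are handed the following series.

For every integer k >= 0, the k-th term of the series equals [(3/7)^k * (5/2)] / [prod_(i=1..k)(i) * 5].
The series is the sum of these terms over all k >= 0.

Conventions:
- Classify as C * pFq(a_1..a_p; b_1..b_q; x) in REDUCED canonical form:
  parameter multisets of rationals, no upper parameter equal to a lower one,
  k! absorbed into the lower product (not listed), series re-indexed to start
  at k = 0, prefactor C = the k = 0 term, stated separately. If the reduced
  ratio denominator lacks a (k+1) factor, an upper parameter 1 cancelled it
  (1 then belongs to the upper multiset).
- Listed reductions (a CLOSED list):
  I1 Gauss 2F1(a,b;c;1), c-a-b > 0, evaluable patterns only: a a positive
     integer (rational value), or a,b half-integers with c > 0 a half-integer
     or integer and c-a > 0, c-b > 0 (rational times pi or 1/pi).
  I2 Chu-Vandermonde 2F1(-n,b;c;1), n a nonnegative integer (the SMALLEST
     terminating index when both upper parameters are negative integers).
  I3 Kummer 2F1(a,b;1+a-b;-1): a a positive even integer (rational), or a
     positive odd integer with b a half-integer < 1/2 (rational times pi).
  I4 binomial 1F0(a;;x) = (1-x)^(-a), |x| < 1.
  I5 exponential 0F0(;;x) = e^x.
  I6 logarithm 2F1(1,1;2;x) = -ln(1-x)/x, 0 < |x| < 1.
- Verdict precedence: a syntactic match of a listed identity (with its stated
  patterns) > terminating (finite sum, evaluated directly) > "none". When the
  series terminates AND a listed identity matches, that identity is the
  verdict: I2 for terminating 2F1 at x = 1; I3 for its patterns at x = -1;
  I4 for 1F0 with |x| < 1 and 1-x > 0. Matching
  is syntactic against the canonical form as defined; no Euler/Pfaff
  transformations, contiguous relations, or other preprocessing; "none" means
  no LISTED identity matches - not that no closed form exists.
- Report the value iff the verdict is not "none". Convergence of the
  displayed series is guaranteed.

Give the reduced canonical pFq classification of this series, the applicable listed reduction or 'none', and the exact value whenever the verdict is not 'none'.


Key observation: t_0 = 1/2 here, and the product of the first k integers (prefactor 1/2) is k!.
Consecutive-term ratio: r(k) = (3/7) * 1 / [(k+1)] - rational in k. x = (3/7); t_0 = 1/2; negate the roots.

Classification (C = 1/2): 0F0 with upper {-}, lower {-}, argument x = 3/7. Verdict: the I5 exponential reduction fires (the 0F0 exponential series at x = 3/7). Exact value: (1/2) * e^(3/7).


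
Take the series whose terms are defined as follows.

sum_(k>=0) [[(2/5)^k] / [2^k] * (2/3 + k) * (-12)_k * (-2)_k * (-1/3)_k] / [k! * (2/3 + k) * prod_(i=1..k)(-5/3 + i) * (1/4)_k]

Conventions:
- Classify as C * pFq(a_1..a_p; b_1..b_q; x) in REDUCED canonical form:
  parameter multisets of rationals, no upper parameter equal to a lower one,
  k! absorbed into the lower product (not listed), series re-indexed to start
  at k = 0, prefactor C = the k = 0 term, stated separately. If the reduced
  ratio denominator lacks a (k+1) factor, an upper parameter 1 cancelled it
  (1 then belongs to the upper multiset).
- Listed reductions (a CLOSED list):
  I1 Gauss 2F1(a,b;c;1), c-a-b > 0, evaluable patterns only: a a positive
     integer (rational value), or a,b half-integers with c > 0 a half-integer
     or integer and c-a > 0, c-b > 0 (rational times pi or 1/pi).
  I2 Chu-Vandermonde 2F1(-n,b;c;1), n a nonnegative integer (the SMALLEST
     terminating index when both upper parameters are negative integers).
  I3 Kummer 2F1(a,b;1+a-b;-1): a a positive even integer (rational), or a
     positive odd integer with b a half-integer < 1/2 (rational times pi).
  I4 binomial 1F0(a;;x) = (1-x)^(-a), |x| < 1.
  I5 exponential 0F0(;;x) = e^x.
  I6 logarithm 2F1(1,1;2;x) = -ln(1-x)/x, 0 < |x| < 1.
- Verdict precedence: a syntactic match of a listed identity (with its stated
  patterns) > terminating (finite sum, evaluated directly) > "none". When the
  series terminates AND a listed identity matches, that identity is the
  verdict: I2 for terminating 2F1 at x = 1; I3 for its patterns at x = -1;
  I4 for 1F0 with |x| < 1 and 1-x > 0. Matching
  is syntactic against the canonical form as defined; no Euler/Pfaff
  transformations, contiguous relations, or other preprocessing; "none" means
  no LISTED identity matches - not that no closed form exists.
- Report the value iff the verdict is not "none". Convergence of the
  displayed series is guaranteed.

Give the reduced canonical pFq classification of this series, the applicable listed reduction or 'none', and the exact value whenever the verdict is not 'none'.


The series (x = 1/5) is 3F2: upper {-12, -2, -1/3}, lower {-2/3, 1/4}, prefactor 1. Verdict: terminating - the sum ends at index 2 because -2 is a negative integer; exact evaluation follows. Exact value: 3437/125.

The tell: with t_0 = 1, striking the common factor k + 2/3 reduces the term (C = 1, x = 1/5).
Step ratio: r(k) = (1/5) * (k-12) (k-2) (k-1/3) / [(k-2/3) (k+1/4) (k+1)] - poly over poly, x = (1/5) from leading terms; C = 1 at k = 0.


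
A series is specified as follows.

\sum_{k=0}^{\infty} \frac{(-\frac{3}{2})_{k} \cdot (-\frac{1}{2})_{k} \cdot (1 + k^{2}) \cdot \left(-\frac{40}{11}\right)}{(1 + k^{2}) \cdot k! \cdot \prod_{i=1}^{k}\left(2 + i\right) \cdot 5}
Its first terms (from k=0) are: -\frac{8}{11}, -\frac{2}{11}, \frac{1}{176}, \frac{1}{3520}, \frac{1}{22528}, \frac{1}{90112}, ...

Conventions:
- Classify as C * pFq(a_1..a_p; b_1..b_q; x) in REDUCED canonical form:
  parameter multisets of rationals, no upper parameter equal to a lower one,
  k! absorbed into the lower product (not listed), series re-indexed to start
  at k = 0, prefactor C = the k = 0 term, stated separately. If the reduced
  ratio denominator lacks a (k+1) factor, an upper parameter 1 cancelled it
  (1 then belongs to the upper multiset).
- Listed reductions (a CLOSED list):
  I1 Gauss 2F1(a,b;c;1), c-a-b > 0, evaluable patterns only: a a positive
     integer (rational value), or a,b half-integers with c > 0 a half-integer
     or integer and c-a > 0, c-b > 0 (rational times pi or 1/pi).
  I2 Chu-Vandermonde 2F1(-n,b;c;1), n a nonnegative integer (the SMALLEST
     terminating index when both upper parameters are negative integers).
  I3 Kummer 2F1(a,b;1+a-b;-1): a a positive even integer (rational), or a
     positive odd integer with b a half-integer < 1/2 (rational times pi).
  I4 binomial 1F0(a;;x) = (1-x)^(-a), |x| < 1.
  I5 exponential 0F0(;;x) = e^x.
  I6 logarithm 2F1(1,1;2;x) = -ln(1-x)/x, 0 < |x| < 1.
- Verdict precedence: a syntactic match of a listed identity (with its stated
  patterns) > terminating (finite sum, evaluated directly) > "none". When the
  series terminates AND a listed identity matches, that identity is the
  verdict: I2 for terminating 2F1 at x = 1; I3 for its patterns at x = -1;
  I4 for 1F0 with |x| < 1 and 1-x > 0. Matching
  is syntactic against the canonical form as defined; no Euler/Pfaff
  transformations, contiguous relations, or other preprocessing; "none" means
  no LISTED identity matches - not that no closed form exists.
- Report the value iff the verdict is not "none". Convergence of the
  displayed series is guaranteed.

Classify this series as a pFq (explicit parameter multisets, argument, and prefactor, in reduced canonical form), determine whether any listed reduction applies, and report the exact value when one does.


Reduced: x = 1, 2F1, upper = {-\frac{3}{2}, -\frac{1}{2}}, lower = {3}, C = -\frac{8}{11}. Verdict: Gauss's theorem I1 (half-integer case) fires (x = 1; upper {-\frac{3}{2}, -\frac{1}{2}} half-integers, c = 3 in the evaluable pattern). Sum: \left(-\frac{16384}{5775}\right) / \pi.

Key observation: x = 1 and the factor k^2 + 1 cancels (top and bottom), leaving C = -8/11.
Step ratio: r(k) = 1 * (k-\frac{3}{2}) (k-\frac{1}{2}) / [(k+3) (k+1)] - poly over poly, x = 1 from leading terms; C = -\frac{8}{11} at k = 0.


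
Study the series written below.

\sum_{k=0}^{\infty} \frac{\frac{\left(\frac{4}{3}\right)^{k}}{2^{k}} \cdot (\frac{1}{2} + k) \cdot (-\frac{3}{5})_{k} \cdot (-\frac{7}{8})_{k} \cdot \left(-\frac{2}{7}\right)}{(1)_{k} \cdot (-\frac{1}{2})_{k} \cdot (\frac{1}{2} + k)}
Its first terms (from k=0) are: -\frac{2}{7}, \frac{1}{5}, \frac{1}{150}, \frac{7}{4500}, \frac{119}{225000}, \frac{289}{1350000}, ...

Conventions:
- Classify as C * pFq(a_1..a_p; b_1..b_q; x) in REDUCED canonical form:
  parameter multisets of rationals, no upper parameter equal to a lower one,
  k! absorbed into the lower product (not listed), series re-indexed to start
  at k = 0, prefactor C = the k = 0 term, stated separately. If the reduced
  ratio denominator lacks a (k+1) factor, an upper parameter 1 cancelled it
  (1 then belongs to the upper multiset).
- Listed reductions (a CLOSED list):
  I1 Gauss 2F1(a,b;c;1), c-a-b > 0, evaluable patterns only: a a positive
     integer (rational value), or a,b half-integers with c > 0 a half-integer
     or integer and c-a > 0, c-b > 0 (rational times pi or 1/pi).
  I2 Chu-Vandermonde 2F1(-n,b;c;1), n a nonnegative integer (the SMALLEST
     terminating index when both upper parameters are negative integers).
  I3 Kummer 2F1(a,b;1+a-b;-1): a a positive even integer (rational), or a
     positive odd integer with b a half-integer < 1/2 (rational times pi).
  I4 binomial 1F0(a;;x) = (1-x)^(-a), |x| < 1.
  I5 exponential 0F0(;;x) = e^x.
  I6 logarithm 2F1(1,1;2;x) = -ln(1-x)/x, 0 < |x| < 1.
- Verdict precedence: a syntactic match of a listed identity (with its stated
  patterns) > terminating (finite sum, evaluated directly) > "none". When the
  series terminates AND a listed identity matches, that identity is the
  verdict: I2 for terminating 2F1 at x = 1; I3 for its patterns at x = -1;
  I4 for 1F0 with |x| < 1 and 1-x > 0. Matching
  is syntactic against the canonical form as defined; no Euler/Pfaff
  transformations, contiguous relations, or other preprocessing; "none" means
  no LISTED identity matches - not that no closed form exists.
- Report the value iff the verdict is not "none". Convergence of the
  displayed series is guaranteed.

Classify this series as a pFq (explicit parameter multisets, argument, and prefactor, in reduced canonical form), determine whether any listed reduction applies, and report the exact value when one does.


At argument \frac{2}{3}: a 2F1 with upper {-\frac{7}{8}, -\frac{3}{5}}, lower {-\frac{1}{2}}, scaled by C = -\frac{2}{7}. Verdict: none. A 2F1 with upper {-\frac{7}{8}, -\frac{3}{5}} fits none of I1-I6 at x = \frac{2}{3}; the sum runs forever.

Structural cue: t_0 = -\frac{2}{7} here, and the factor k + 1/2 cancels (top and bottom), leaving C = -2/7, x = 2/3.
Term ratio: r(k) = \frac{2}{3} * (k-\frac{7}{8}) (k-\frac{3}{5}) / [(k-\frac{1}{2}) (k+1)] - rational in k. x = \frac{2}{3}; t_0 = -\frac{2}{7}; negate the roots.


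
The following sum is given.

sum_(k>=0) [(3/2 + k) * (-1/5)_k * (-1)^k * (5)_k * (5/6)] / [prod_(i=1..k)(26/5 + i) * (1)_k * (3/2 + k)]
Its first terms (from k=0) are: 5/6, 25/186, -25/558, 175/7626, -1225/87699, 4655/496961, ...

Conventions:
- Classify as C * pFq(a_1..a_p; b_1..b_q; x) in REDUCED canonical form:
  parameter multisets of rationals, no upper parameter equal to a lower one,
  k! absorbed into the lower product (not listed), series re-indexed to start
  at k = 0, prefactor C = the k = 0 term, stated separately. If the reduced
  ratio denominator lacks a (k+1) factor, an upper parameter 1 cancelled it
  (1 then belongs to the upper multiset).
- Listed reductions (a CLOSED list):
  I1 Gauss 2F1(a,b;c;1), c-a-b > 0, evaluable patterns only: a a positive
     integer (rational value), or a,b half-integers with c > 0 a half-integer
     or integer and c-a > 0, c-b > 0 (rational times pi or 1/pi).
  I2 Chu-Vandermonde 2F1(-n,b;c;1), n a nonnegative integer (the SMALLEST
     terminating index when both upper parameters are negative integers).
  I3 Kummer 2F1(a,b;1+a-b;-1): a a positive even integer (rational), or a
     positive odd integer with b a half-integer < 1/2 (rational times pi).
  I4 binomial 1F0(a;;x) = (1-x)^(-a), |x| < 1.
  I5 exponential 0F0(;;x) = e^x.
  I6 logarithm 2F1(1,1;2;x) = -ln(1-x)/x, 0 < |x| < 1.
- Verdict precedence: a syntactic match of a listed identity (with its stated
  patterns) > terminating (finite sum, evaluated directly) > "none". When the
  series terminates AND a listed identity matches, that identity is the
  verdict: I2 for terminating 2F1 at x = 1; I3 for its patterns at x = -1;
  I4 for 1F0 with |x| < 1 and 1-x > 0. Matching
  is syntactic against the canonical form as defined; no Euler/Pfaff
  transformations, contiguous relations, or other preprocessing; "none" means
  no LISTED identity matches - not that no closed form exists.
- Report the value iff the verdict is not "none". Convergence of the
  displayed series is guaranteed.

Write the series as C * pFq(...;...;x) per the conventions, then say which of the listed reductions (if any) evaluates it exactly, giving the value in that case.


This is 5/6 * 2F1(-1/5, 5; 31/5; -1) in reduced canonical form. Verdict: none - at argument -1 the multisets {-1/5, 5} ; {31/5} match no listed identity.

First insight: x = (-1) and (1)_k (prefactor 5/6) is k! itself.
Consecutive-term ratio: r(k) = (-1) * (k-1/5) (k+5) / [(k+31/5) (k+1)] - rational in k. x = (-1); t_0 = 5/6; negate the roots.


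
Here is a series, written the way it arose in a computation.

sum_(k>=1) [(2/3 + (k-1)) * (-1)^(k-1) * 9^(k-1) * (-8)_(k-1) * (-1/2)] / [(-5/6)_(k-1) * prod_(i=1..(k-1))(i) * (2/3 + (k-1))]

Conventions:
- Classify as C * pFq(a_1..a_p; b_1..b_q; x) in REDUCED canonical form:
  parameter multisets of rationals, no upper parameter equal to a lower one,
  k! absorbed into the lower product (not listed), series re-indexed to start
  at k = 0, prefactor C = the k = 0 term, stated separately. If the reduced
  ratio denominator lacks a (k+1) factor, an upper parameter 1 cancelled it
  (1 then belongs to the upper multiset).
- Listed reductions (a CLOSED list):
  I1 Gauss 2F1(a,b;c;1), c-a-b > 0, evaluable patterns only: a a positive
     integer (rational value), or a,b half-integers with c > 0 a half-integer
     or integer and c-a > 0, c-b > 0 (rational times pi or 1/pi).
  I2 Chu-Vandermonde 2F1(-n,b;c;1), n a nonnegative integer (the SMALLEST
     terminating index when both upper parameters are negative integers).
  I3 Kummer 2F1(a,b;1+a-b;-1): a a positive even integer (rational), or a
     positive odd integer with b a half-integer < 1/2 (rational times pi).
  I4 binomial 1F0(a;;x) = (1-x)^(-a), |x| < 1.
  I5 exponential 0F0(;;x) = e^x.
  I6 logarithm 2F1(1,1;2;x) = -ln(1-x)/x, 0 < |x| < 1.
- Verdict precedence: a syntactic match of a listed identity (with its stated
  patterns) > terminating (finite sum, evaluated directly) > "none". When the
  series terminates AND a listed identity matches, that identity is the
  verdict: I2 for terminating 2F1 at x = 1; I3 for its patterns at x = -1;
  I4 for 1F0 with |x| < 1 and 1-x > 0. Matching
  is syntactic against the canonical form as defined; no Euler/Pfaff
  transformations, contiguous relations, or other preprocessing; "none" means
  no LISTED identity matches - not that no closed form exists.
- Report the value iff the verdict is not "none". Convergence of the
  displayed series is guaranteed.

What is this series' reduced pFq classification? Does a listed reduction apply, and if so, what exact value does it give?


Key observation: with t_0 = -1/2, striking the common factor k + 2/3 reduces the term (prefactor -1/2).
Adjacent-term ratio: r(k) = (-9) * (k-8) / [(k-5/6) (k+1)] - rational in k, leading ratio (-9); with t_0 = -1/2, classification follows.

With C = -1/2: the canonical form is 1F1(-8; -5/6; -9). Verdict: terminating. With -8 upstairs the series is a 9-term polynomial sum; evaluated term by term. Exact value: 341868053212423/70827250.


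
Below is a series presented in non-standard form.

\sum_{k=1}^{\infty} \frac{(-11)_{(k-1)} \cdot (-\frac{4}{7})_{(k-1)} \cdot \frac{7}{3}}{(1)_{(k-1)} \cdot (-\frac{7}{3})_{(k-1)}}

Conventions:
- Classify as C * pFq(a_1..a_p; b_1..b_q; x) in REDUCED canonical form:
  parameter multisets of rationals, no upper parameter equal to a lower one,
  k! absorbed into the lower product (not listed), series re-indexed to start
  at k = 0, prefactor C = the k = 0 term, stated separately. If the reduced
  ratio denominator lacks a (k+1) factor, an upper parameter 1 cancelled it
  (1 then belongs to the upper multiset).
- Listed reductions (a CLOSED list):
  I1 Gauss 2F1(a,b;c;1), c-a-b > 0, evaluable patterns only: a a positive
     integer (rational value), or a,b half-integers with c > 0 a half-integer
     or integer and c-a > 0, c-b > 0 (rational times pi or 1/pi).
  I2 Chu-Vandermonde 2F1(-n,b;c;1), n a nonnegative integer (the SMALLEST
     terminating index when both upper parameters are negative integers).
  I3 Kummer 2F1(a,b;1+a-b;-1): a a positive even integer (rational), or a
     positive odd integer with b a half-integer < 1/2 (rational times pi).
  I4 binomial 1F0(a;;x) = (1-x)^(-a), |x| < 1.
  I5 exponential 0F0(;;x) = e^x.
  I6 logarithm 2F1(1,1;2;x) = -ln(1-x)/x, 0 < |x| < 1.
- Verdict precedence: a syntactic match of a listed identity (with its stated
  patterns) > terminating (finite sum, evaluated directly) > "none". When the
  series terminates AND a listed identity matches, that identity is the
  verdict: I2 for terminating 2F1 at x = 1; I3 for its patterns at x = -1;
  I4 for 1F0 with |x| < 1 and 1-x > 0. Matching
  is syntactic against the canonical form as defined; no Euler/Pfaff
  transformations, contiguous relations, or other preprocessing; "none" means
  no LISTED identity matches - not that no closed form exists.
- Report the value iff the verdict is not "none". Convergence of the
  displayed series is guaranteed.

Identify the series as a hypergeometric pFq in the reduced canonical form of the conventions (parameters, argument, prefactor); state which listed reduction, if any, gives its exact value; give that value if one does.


With C = \frac{7}{3}: the canonical form is 2F1(-11, -\frac{4}{7}; -\frac{7}{3}; 1). Verdict: Chu-Vandermonde (I2) fires (terminating 2F1 at x = 1 with n = 11, b = -4/7, c = -\frac{7}{3}). Sum: -\frac{3465484270924}{955048816869}.

The tell: t_0 = \frac{7}{3} here, and (1)_k (C = 7/3, x = 1) is k! itself.
Adjacent-term ratio: r(k) = 1 * (k-11) (k-\frac{4}{7}) / [(k-\frac{7}{3}) (k+1)] - poly over poly, x = 1 from leading terms; C = \frac{7}{3} at k = 0.


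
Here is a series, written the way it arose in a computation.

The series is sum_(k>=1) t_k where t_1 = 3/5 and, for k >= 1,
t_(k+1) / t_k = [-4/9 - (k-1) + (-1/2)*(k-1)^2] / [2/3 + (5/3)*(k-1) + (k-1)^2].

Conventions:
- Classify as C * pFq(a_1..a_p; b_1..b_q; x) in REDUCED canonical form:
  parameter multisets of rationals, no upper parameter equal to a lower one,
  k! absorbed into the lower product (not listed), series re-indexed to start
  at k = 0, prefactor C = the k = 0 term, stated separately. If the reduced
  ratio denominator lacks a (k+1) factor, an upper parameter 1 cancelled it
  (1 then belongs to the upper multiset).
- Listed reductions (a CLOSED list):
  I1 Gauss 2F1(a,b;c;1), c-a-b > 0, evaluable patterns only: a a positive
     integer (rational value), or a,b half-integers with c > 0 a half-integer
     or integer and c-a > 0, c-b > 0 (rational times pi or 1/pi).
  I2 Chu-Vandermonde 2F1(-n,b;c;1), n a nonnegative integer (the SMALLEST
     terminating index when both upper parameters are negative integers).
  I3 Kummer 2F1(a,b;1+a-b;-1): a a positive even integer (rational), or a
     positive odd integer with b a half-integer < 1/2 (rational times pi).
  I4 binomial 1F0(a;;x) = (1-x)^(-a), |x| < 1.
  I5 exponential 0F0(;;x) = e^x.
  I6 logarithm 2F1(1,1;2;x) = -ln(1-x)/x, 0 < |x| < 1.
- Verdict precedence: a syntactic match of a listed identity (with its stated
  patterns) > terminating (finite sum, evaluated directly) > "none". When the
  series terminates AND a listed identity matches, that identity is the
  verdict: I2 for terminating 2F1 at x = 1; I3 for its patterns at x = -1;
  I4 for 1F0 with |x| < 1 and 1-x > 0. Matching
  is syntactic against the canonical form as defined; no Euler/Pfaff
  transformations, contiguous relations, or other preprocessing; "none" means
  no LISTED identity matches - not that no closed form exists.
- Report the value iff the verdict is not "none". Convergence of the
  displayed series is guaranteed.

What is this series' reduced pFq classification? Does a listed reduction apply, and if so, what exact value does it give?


With C = 3/5: the canonical form is 1F0(4/3; -; -1/2). Verdict: this is the I4 binomial reduction (the 1F0 binomial series: exponent -4/3, x = -1/2). Its exact value is (3/5) * (3/2)^(-4/3).

Structural cue: t_0 = 3/5 here, and cancel k + 2/3 from the displayed ratio first; then C = 3/5.
Ratio: r(k) = (-1/2) * (k+4/3) / [(k+1)] ; factor over Q: parameters, x = (-1/2), and C = 3/5.


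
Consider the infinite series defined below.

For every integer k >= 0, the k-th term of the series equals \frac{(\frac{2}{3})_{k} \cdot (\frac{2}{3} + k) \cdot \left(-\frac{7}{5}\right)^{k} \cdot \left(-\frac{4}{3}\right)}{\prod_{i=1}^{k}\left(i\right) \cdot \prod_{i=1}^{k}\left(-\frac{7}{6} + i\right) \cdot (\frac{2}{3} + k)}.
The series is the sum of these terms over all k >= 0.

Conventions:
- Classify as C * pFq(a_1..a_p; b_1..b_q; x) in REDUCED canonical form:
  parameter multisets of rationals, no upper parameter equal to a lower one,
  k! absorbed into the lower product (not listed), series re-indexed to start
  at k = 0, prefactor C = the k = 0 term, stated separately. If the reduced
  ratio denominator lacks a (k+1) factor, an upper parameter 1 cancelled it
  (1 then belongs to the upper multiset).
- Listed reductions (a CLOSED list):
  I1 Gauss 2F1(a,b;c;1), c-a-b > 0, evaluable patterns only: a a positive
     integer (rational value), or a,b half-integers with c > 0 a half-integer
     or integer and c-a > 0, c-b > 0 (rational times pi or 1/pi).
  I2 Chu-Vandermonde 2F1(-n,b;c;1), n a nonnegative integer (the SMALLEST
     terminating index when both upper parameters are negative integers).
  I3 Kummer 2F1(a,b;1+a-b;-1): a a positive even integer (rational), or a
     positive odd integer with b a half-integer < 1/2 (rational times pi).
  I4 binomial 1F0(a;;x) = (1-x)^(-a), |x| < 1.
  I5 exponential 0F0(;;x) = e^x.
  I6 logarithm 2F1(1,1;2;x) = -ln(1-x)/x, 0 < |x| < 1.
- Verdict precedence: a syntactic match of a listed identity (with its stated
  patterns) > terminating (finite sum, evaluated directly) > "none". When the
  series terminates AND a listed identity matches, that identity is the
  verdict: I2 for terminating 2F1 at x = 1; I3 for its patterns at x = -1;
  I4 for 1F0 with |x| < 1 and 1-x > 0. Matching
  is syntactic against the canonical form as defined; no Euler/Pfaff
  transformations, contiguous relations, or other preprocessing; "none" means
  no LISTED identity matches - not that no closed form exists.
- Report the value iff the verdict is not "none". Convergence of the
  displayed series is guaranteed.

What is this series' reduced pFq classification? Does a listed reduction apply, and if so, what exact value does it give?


The series (x = -\frac{7}{5}) is 1F1: upper {\frac{2}{3}}, lower {-\frac{1}{6}}, prefactor -\frac{4}{3}. Verdict: none - this 1F1 at x = -\frac{7}{5} matches no listed pattern, and upper {\frac{2}{3}} holds no stopper.

The tell: from the first term -\frac{4}{3}: the lower running product (C = -4/3) is a rising factorial.
Consecutive-term ratio: r(k) = -\frac{7}{5} * (k+\frac{2}{3}) / [(k-\frac{1}{6}) (k+1)] - poly over poly, x = -\frac{7}{5} from leading terms; C = -\frac{4}{3} at k = 0.


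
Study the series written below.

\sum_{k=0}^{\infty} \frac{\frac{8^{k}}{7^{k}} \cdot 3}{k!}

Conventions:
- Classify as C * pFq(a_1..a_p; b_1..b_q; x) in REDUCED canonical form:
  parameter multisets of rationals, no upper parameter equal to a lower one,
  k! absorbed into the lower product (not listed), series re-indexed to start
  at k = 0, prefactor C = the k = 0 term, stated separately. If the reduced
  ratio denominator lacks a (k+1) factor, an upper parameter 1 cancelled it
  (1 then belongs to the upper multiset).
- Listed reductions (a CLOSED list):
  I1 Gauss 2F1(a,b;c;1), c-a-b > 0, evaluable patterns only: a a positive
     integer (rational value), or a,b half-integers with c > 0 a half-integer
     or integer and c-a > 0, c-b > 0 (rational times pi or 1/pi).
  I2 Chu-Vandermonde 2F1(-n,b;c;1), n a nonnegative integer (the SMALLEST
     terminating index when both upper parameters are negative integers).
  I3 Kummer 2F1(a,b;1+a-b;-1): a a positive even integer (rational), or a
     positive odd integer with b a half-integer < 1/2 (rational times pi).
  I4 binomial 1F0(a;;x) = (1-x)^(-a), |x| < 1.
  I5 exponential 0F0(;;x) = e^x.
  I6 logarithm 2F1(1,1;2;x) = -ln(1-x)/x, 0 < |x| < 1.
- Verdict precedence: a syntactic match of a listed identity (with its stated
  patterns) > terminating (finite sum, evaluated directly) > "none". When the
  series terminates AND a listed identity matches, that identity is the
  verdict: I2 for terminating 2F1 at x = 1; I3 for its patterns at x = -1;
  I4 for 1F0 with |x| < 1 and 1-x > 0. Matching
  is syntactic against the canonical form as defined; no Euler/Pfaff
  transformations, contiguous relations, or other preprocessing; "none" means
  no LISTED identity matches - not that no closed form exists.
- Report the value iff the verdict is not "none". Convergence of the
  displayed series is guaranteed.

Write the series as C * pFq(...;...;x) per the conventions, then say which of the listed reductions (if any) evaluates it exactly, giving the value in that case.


x = \frac{8}{7} here; the reduced form reads 0F0, upper {-}, lower {-}, C = 3. Verdict: exponential (I5) matches (the 0F0 exponential series at x = \frac{8}{7}). Its exact value is 3 \cdot e^{\frac{8}{7}}.

Key step: from the first term 3: the two geometric factors (C = 3, x = 8/7) combine into one argument.
Term ratio: r(k) = \frac{8}{7} * 1 / [(k+1)] ; factor over Q: parameters, x = \frac{8}{7}, and C = 3.
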